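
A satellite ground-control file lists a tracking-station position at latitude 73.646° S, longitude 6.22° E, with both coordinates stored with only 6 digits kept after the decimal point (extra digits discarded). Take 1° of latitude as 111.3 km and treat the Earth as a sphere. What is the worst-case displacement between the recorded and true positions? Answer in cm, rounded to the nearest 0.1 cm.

11.6 cm

Truncating at 6 decimal places can drop up to a full unit in the last place, so each coordinate may be off by as much as 1e-06°.
North–south component: 1e-06° × 111300 = 0.1113 m.
Longitude error → 1e-06 × 111300 × cos 73.646° = 1e-06 × 111300 × 0.2816 ≈ 0.0313389 m.
Worst case both components are at the extreme and orthogonal: √(0.1113² + 0.0313389²) ≈ 0.115628 m.
That is 0.115628 m = 11.563 cm.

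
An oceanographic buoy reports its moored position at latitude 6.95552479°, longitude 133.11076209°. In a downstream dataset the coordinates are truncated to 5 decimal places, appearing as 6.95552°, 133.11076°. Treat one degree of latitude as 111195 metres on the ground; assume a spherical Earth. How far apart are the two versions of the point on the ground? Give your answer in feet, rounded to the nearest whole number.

Δlat = 6.95552479 − 6.95552 = +0.00000479°; Δlon = 133.11076209 − 133.11076 = +0.00000209°.
North–south shift: 0.00000479 × 111195 = 0.532624 m.
East–west at this latitude: 0.00000209° × 111195 × cos 6.95552° ≈ 0.00000209 × 110377 = 0.230687 m.
Distance: √(0.532624² + 0.230687²) ≈ 0.580435 m.
Converting: 0.580435 m × 3.2808 ft/m ≈ 1.9043 ft.

2 feet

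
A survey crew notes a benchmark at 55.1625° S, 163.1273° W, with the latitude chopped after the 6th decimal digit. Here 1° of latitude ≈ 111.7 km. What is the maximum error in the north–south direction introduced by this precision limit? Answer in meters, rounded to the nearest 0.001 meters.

0.112 meters

Truncating at 6 decimal places can drop up to a full unit in the last place, so the latitude may be off by as much as 1e-06°.
Along the meridian that is 1e-06° × 111700 m/° = 0.1117 m.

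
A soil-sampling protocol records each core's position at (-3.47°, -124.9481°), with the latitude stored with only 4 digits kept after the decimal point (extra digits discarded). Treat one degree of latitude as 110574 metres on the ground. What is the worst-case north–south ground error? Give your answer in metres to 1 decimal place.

Truncating at 4 decimal places can drop up to a full unit in the last place, so the latitude may be off by as much as 0.0001°.
Along the meridian that is 0.0001° × 110574 m/° = 11.0574 m.

11.1 metres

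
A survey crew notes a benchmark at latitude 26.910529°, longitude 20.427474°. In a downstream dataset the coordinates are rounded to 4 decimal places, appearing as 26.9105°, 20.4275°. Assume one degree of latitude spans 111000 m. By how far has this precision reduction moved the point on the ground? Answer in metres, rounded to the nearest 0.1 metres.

The latitude changed by +0.000029° and the longitude by -0.000026°.
North–south shift: 0.000029 × 111000 = 3.219 m.
E–W at 26.9105°: -0.000026° × 111000 × cos 26.9105° = -0.000026 × 111000 × 0.8917 ≈ -2.57349 m.
Combined displacement = (3.219² + 2.57349²)^½ ≈ 4.12126 m.

4.1 metres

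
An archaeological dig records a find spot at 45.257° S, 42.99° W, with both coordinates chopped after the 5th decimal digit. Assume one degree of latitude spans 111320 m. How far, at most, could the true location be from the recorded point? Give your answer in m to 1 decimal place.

Truncating at 5 decimal places can drop up to a full unit in the last place, so each coordinate may be off by as much as 1e-05°.
N–S: 1e-05° × 111320 m/° = 1.1132 m.
E–W at 45.257°: 1e-05° × 111320 × cos 45.257° = 1e-05 × 111320 × 0.7039 ≈ 0.783613 m.
Worst case both components are at the extreme and orthogonal: √(1.1132² + 0.783613²) ≈ 1.36135 m.

1.4 m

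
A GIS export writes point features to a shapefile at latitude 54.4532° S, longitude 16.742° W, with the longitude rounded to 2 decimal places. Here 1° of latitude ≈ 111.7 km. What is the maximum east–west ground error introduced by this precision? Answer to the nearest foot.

Rounding to 2 decimal places leaves the longitude within ±0.005° of the true value.
At latitude 54.4532° a degree of longitude spans 111700 m × cos 54.4532° = 111700 × 0.5814 ≈ 64938.8 m.
So at most 0.005° × 64938.8 ≈ 324.694 m east–west.
Converting: 324.694 m × 3.2808 ft/m ≈ 1065.3 ft.

1065 feet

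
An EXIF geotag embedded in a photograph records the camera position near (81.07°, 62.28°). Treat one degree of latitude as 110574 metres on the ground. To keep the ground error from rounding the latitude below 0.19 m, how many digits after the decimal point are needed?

One degree of latitude covers 110574 m.
N decimal places → at most half a unit in the last place, 0.5 × 10⁻ᴺ° = 110574/2 × 10⁻ᴺ m.
Need 0.5 × 110574 × 10⁻ᴺ ≤ 0.19 → 10⁻ᴺ ≤ 3.437e-06, so N ≥ 5.46.
At 5 places the error can reach 0.553 m, but 6 places keeps it to 0.0553 m.

6 decimal places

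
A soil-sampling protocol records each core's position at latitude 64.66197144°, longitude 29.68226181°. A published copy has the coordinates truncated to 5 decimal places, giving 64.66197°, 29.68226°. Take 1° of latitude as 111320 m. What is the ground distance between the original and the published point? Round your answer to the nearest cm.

The latitude changed by +0.00000144° and the longitude by +0.00000181°.
N–S: 0.00000144° × 111320 m/° = 0.160301 m.
E–W at 64.662°: 0.00000181° × 111320 × cos 64.662° = 0.00000181 × 111320 × 0.4280 ≈ 0.0862289 m.
Combined displacement = (0.160301² + 0.0862289²)^½ ≈ 0.182021 m.
That is 0.182021 m = 18.202 cm.

18 cm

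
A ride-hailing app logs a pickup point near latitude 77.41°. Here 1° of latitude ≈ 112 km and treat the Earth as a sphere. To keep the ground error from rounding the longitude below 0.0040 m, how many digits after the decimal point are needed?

At 77.41° one degree of longitude covers 112000 × cos 77.41° ≈ 112000 × 0.2180 ≈ 24413 m.
With N decimal places the half-ulp bound is 0.5·10⁻ᴺ°, or 0.5·10⁻ᴺ × 24413 m on the ground.
Need 0.5 × 24413 × 10⁻ᴺ ≤ 0.0040 → 10⁻ᴺ ≤ 3.277e-07, so N ≥ 6.48.
N = 6 would give 0.0122 m (too coarse); N = 7 gives 0.00122 m ≤ 0.0040 m.

7 decimal places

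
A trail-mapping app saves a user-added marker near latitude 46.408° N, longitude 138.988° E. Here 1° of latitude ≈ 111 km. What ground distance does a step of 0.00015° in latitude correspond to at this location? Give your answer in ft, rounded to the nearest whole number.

55 ft

0.00015° × 111000 m/° = 16.65 m.
Converting: 16.65 m × 3.2808 ft/m ≈ 54.626 ft.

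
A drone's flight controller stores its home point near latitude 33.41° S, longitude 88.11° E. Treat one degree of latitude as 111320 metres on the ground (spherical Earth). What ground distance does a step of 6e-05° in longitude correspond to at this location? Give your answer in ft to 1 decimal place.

18.3 ft

6e-05° of longitude at 33.41° is 6e-05 × 111320 × cos 33.41° ≈ 6e-05 × 92924.6 = 5.57547 m.
Converting: 5.57547 m × 3.2808 ft/m ≈ 18.292 ft.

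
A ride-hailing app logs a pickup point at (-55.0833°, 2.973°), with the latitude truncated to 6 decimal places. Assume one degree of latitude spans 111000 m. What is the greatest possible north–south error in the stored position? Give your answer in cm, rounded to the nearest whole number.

Truncating at 6 decimal places can drop up to a full unit in the last place, so the latitude may be off by as much as 1e-06°.
North–south distance: 1e-06° × 111000 m/° = 0.111 m.
That is 0.111 m = 11.1 cm.

11 cm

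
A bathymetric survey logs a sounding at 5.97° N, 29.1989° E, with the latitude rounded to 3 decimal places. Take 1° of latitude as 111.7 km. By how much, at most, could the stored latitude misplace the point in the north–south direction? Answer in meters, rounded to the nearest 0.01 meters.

55.85 meters

Rounding to 3 decimal places leaves the latitude within ±0.0005° of the true value.
North–south distance: 0.0005° × 111700 m/° = 55.85 m.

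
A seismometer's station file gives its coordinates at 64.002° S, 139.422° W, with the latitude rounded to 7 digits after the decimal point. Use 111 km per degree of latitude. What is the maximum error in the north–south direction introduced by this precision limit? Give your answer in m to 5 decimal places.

Rounding to 7 decimal places leaves the latitude within ±5e-08° of the true value.
Along the meridian that is 5e-08° × 111000 m/° = 0.00555 m.

0.00555 m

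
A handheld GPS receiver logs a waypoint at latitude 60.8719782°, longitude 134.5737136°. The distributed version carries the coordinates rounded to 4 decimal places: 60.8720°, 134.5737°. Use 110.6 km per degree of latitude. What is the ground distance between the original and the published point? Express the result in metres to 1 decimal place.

Δlat = 60.8719782 − 60.8720 = -0.0000218°; Δlon = 134.5737136 − 134.5737 = +0.0000136°.
North–south shift: -0.0000218 × 110600 = -2.41108 m.
East–west at this latitude: 0.0000136° × 110600 × cos 60.872° ≈ 0.0000136 × 53835.9 = 0.732168 m.
Combined displacement = (2.41108² + 0.732168²)^½ ≈ 2.5198 m.

2.5 metres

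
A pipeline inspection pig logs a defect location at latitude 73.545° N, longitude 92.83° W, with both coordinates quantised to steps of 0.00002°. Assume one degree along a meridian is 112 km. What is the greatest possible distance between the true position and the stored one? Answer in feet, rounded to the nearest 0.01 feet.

3.82 feet

With a 0.00002° grid the true value lies within half a step, ±0.00002°/2 = ±1e-05°, of the stored one.
N–S: 1e-05° × 112000 m/° = 1.12 m.
Longitude error → 1e-05 × 112000 × cos 73.545° = 1e-05 × 112000 × 0.2833 ≈ 0.317254 m.
Combining orthogonally: (1.12² + 0.317254²)^½ ≈ 1.16407 m.
In feet: 1.16407 m ÷ 0.3048 ≈ 3.8191 ft.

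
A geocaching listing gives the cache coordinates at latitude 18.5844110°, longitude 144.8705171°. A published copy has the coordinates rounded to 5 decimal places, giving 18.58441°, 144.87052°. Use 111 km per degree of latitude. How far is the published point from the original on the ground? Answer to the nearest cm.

The latitude changed by +0.0000010° and the longitude by -0.0000029°.
North–south shift: 0.0000010 × 111000 = 0.111 m.
E–W at 18.5844°: -0.0000029° × 111000 × cos 18.5844° = -0.0000029 × 111000 × 0.9479 ≈ -0.305115 m.
Combined displacement = (0.111² + 0.305115²)^½ ≈ 0.324678 m.
That is 0.324678 m = 32.468 cm.

32 cm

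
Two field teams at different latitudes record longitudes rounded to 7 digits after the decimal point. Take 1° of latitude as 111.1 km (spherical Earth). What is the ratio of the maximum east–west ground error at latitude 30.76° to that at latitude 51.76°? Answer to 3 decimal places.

1.388

Rounding to 7 decimal places leaves the longitude within ±5e-08° of the true value.
At 30.76°: 5e-08° × 111100 × cos 30.76° = 5e-08 × 111100 × 0.8593 ≈ 0.0047735 m.
Error at 51.76° = 5e-08° × 111100 × cos 51.76° ≈ 0.005555 × 0.6190 = 0.0034383 m.
The ratio reduces to cos 30.76° / cos 51.76° = 0.8593/0.6190 ≈ 1.3883.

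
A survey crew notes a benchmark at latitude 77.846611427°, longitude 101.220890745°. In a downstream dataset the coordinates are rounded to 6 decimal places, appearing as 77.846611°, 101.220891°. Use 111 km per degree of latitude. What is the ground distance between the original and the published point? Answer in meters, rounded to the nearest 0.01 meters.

0.05 meters

Δlat = 77.846611427 − 77.846611 = +0.000000427°; Δlon = 101.220890745 − 101.220891 = -0.000000255°.
North–south shift: 0.000000427 × 111000 = 0.047397 m.
E–W at 77.8466°: -0.000000255° × 111000 × cos 77.8466° = -0.000000255 × 111000 × 0.2105 ≈ -0.00595904 m.
Combined displacement = (0.047397² + 0.00595904²)^½ ≈ 0.0477701 m.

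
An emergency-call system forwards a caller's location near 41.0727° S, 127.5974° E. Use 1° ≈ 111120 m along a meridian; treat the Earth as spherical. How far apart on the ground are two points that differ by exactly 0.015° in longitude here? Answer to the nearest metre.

1257 metres

At 41.0727° a degree of longitude is 111120 × cos 41.0727° ≈ 83770.8 m, so 0.015° corresponds to 1256.56 m.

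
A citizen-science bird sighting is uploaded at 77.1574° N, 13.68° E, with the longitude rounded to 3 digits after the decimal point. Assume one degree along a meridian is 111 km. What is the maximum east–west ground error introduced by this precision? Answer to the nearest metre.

12 metres

Rounding to 3 decimal places leaves the longitude within ±0.0005° of the true value.
At latitude 77.1574° a degree of longitude spans 111000 m × cos 77.1574° = 111000 × 0.2223 ≈ 24672.4 m.
So at most 0.0005° × 24672.4 ≈ 12.3362 m east–west.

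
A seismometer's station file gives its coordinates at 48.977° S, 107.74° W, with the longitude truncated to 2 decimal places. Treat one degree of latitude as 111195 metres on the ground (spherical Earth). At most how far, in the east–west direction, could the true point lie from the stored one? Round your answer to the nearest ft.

Truncating at 2 decimal places can drop up to a full unit in the last place, so the longitude may be off by as much as 0.01°.
Parallels shrink by cos φ, so at 48.977° a degree of longitude is 111195 × 0.6564 ≈ 72984.2 m.
East–west error: 0.01° × 72984.2 m/° ≈ 729.842 m.
In feet: 729.842 m ÷ 0.3048 ≈ 2394.5 ft.

2394 ft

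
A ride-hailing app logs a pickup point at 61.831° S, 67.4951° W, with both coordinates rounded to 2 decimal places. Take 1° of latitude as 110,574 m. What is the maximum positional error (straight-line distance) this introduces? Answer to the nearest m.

Rounding to 2 decimal places leaves each coordinate within ±0.005° of the true value.
North–south component: 0.005° × 110574 = 552.87 m.
E–W at 61.831°: 0.005° × 110574 × cos 61.831° = 0.005 × 110574 × 0.4721 ≈ 260.995 m.
Combining orthogonally: (552.87² + 260.995²)^½ ≈ 611.379 m.

611 m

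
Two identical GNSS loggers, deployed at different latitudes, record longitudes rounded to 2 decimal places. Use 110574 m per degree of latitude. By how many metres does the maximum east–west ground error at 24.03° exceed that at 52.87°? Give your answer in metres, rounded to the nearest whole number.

171 metres

Rounding to 2 decimal places leaves the longitude within ±0.005° of the true value.
At 24.03°: 0.005° × 110574 × cos 24.03° = 0.005 × 110574 × 0.9133 ≈ 504.95 m.
At 52.87°: 0.005° × 110574 × cos 52.87° = 0.005 × 110574 × 0.6036 ≈ 333.73 m.
Difference: 504.95 − 333.73 = 171.23 m.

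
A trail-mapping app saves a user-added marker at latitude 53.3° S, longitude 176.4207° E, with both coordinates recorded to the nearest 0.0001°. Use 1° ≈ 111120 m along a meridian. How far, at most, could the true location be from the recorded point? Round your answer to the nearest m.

Rounding to 4 decimal places leaves each coordinate within ±5e-05° of the true value.
N–S: 5e-05° × 111120 m/° = 5.556 m.
Longitude error → 5e-05 × 111120 × cos 53.3° = 5e-05 × 111120 × 0.5976 ≈ 3.32041 m.
Combining orthogonally: (5.556² + 3.32041²)^½ ≈ 6.47258 m.

6 m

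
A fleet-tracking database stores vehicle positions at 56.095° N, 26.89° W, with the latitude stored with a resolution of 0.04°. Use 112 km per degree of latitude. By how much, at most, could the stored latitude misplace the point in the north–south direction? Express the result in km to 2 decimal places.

With a 0.04° grid the true value lies within half a step, ±0.04°/2 = ±0.02°, of the stored one.
North–south distance: 0.02° × 112000 m/° = 2240 m.
That is 2240 m = 2.24 km.

2.24 km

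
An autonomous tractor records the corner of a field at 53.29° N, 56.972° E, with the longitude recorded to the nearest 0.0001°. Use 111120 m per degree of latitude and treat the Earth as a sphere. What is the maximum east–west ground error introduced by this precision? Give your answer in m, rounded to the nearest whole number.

Rounding to 4 decimal places leaves the longitude within ±5e-05° of the true value.
At latitude 53.29° a degree of longitude spans 111120 m × cos 53.29° = 111120 × 0.5978 ≈ 66423.7 m.
East–west error: 5e-05° × 66423.7 m/° ≈ 3.32118 m.

3 m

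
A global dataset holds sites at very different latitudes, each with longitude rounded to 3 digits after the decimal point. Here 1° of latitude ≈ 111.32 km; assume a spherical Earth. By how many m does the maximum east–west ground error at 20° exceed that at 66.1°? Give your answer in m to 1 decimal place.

Rounding to 3 decimal places leaves the longitude within ±0.0005° of the true value.
Error at 20° = 0.0005° × 111320 × cos 20° ≈ 55.66 × 0.9397 = 52.303 m.
Error at 66.1° = 0.0005° × 111320 × cos 66.1° ≈ 55.66 × 0.4051 = 22.55 m.
Difference: 52.303 − 22.55 = 29.753 m.

29.8 m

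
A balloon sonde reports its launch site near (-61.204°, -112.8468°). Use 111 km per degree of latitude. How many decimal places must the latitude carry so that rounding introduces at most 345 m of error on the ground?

One degree of latitude covers 111000 m.
With N decimal places the half-ulp bound is 0.5·10⁻ᴺ°, or 0.5·10⁻ᴺ × 111000 m on the ground.
Need 0.5 × 111000 × 10⁻ᴺ ≤ 345 → 10⁻ᴺ ≤ 6.216e-03, so N ≥ 2.21.
N = 2 would give 555 m (too coarse); N = 3 gives 55.5 m ≤ 345 m.

3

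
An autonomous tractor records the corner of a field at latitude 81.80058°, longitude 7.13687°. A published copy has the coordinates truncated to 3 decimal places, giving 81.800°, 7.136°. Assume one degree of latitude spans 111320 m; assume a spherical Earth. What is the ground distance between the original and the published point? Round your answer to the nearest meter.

Δlat = 81.80058 − 81.800 = +0.00058°; Δlon = 7.13687 − 7.136 = +0.00087°.
North–south shift: 0.00058 × 111320 = 64.5656 m.
E–W at 81.8°: 0.00087° × 111320 × cos 81.8° = 0.00087 × 111320 × 0.1426 ≈ 13.8134 m.
Combined displacement = (64.5656² + 13.8134²)^½ ≈ 66.0267 m.

66 meters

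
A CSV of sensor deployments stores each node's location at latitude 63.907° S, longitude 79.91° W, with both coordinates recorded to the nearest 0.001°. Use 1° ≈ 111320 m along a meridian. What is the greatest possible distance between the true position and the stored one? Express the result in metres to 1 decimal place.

60.8 metres

Rounding to 3 decimal places leaves each coordinate within ±0.0005° of the true value.
N–S: 0.0005° × 111320 m/° = 55.66 m.
East–west component at 63.907°: 0.0005° × 111320 × cos 63.907° ≈ 0.0005 × 48961.8 ≈ 24.4809 m.
Combining orthogonally: (55.66² + 24.4809²)^½ ≈ 60.8058 m.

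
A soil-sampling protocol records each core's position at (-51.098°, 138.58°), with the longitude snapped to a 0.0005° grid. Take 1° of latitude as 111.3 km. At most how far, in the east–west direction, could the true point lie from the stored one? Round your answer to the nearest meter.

With a 0.0005° grid the true value lies within half a step, ±0.0005°/2 = ±0.00025°, of the stored one.
One degree of longitude at 51.098° is 111300 × cos 51.098° ≈ 111300 × 0.6280 = 69895.3 m.
So at most 0.00025° × 69895.3 ≈ 17.4738 m east–west.

17 meters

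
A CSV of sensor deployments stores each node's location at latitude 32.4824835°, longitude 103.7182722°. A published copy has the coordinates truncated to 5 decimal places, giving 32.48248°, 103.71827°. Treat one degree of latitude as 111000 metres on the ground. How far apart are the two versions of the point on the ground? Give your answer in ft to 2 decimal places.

1.44 ft

The latitude changed by +0.0000035° and the longitude by +0.0000022°.
N–S: 0.0000035° × 111000 m/° = 0.3885 m.
E–W at 32.4825°: 0.0000022° × 111000 × cos 32.4825° = 0.0000022 × 111000 × 0.8436 ≈ 0.205996 m.
Distance: √(0.3885² + 0.205996²) ≈ 0.439735 m.
In feet: 0.439735 m ÷ 0.3048 ≈ 1.4427 ft.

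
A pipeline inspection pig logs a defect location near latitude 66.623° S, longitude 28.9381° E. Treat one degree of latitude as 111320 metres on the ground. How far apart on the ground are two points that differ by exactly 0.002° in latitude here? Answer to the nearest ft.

730 ft

0.002° × 111320 m/° = 222.64 m.
Converting: 222.64 m × 3.2808 ft/m ≈ 730.45 ft.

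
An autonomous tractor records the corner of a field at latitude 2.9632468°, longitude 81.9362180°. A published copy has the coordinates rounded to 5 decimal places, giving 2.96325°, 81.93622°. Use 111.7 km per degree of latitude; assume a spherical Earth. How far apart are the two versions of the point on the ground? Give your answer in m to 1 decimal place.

0.4 m

The latitude changed by -0.0000032° and the longitude by -0.0000020°.
N–S: -0.0000032° × 111700 m/° = -0.35744 m.
East–west at this latitude: -0.0000020° × 111700 × cos 2.96325° ≈ -0.0000020 × 111551 = -0.223101 m.
Hypotenuse of the two orthogonal shifts: √(0.35744² + 0.223101²) = 0.421352 m.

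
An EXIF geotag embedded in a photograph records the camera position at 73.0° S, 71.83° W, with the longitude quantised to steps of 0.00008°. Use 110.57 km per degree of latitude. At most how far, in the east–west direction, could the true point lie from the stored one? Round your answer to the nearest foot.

4 feet

With a 0.00008° grid the true value lies within half a step, ±0.00008°/2 = ±4e-05°, of the stored one.
At latitude 73° a degree of longitude spans 110570 m × cos 73° = 110570 × 0.2924 ≈ 32327.5 m.
Maximum E–W displacement: 4e-05 × 32327.5 = 1.2931 m.
Converting: 1.2931 m × 3.2808 ft/m ≈ 4.2425 ft.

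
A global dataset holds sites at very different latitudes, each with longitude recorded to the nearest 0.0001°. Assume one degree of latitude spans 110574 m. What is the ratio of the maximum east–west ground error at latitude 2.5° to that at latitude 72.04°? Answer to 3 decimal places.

3.240

Rounding to 4 decimal places leaves the longitude within ±5e-05° of the true value.
At 2.5°: 5e-05° × 110574 × cos 2.5° = 5e-05 × 110574 × 0.9990 ≈ 5.5234 m.
Error at 72.04° = 5e-05° × 110574 × cos 72.04° ≈ 5.5287 × 0.3084 = 1.7048 m.
Ratio: 5.5234 / 1.7048 = cos 2.5° / cos 72.04° ≈ 3.2400.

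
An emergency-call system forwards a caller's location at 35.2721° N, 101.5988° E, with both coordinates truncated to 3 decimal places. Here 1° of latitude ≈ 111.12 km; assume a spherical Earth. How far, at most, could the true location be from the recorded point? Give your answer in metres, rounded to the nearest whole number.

Truncating at 3 decimal places can drop up to a full unit in the last place, so each coordinate may be off by as much as 0.001°.
Latitude error → 0.001 × 111120 = 111.12 m along the meridian.
E–W at 35.2721°: 0.001° × 111120 × cos 35.2721° = 0.001 × 111120 × 0.8164 ≈ 90.7205 m.
Worst case both components are at the extreme and orthogonal: √(111.12² + 90.7205²) ≈ 143.45 m.

143 metres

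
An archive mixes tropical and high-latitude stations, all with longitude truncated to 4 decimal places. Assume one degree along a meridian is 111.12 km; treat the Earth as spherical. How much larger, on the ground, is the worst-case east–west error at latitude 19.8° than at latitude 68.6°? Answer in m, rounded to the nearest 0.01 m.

Truncating at 4 decimal places can drop up to a full unit in the last place, so the longitude may be off by as much as 0.0001°.
Error at 19.8° = 0.0001° × 111120 × cos 19.8° ≈ 11.112 × 0.9409 = 10.455 m.
Error at 68.6° = 0.0001° × 111120 × cos 68.6° ≈ 11.112 × 0.3649 = 4.0545 m.
So the lower-latitude error exceeds the higher by 10.455 − 4.0545 = 6.4006 m.

6.40 m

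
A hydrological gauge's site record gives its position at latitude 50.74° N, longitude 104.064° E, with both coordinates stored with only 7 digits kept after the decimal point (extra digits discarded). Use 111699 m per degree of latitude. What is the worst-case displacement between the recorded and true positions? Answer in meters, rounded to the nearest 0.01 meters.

Truncating at 7 decimal places can drop up to a full unit in the last place, so each coordinate may be off by as much as 1e-07°.
Latitude error → 1e-07 × 111699 = 0.0111699 m along the meridian.
Longitude error → 1e-07 × 111699 × cos 50.74° = 1e-07 × 111699 × 0.6328 ≈ 0.00706876 m.
Combining orthogonally: (0.0111699² + 0.00706876²)^½ ≈ 0.0132187 m.

0.01 meters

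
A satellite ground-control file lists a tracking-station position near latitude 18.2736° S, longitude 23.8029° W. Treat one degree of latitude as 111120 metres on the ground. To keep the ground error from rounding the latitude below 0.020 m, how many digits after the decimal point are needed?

7

One degree of latitude covers 111120 m.
N decimal places → at most half a unit in the last place, 0.5 × 10⁻ᴺ° = 111120/2 × 10⁻ᴺ m.
Need 0.5 × 111120 × 10⁻ᴺ ≤ 0.020 → 10⁻ᴺ ≤ 3.600e-07, so N ≥ 6.44.
At 6 places the error can reach 0.0556 m, but 7 places keeps it to 0.00556 m.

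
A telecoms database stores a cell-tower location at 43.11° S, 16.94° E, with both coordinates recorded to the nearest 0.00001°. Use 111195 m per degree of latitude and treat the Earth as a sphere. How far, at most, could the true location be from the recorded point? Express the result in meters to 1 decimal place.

Rounding to 5 decimal places leaves each coordinate within ±5e-06° of the true value.
Latitude error → 5e-06 × 111195 = 0.555975 m along the meridian.
East–west component at 43.11°: 5e-06° × 111195 × cos 43.11° ≈ 5e-06 × 81177.1 ≈ 0.405886 m.
Combining orthogonally: (0.555975² + 0.405886²)^½ ≈ 0.688369 m.

0.7 meters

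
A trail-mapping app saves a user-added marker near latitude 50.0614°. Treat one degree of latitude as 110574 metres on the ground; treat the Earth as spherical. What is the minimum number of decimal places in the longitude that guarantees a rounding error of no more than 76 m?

At 50.0614° one degree of longitude covers 110574 × cos 50.0614° ≈ 110574 × 0.6420 ≈ 70984.8 m.
With N decimal places the half-ulp bound is 0.5·10⁻ᴺ°, or 0.5·10⁻ᴺ × 70984.8 m on the ground.
Need 0.5 × 70984.8 × 10⁻ᴺ ≤ 76 → 10⁻ᴺ ≤ 2.141e-03, so N ≥ 2.67.
So 3 decimal places suffice (35.5 m); 2 would allow up to 355 m.

3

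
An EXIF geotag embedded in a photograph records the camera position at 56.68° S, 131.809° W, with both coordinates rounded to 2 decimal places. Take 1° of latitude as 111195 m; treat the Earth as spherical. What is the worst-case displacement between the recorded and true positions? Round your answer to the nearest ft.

2081 ft

Rounding to 2 decimal places leaves each coordinate within ±0.005° of the true value.
Latitude error → 0.005 × 111195 = 555.975 m along the meridian.
East–west component at 56.68°: 0.005° × 111195 × cos 56.68° ≈ 0.005 × 61081 ≈ 305.405 m.
Worst case both components are at the extreme and orthogonal: √(555.975² + 305.405²) ≈ 634.335 m.
In feet: 634.335 m ÷ 0.3048 ≈ 2081.2 ft.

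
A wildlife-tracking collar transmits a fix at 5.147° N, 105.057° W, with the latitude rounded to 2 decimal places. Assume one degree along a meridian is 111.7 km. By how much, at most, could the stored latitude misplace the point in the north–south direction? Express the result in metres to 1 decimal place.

Rounding to 2 decimal places leaves the latitude within ±0.005° of the true value.
North–south distance: 0.005° × 111700 m/° = 558.5 m.

558.5 metres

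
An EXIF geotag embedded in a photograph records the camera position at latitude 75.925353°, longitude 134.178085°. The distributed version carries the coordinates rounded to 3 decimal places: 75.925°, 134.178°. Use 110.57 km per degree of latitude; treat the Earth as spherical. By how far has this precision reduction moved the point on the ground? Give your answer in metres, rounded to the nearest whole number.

39 metres

Δlat = 75.925353 − 75.925 = +0.000353°; Δlon = 134.178085 − 134.178 = +0.000085°.
N–S: 0.000353° × 110570 m/° = 39.0312 m.
East–west at this latitude: 0.000085° × 110570 × cos 75.925° ≈ 0.000085 × 26889.7 = 2.28563 m.
Distance: √(39.0312² + 2.28563²) ≈ 39.0981 m.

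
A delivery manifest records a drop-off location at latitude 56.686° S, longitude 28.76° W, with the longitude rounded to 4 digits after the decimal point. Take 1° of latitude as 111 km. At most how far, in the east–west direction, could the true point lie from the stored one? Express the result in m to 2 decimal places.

3.05 m

Rounding to 4 decimal places leaves the longitude within ±5e-05° of the true value.
One degree of longitude at 56.686° is 111000 × cos 56.686° ≈ 111000 × 0.5492 = 60964.2 m.
So at most 5e-05° × 60964.2 ≈ 3.04821 m east–west.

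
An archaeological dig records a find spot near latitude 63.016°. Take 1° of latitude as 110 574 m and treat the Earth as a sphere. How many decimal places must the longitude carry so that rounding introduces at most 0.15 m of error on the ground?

At 63.016° one degree of longitude covers 110574 × cos 63.016° ≈ 110574 × 0.4537 ≈ 50172 m.
With N decimal places the half-ulp bound is 0.5·10⁻ᴺ°, or 0.5·10⁻ᴺ × 50172 m on the ground.
Need 0.5 × 50172 × 10⁻ᴺ ≤ 0.15 → 10⁻ᴺ ≤ 5.979e-06, so N ≥ 5.22.
N = 5 would give 0.251 m (too coarse); N = 6 gives 0.0251 m ≤ 0.15 m.

6 decimal places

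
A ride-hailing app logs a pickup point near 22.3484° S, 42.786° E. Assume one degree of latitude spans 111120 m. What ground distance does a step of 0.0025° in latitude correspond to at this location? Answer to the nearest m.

278 m

Along a meridian 0.0025° is 0.0025 × 111120 = 277.8 m.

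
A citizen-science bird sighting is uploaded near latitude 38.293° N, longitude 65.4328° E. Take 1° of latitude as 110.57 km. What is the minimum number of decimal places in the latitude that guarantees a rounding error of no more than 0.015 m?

One degree of latitude covers 110570 m.
N decimal places → at most half a unit in the last place, 0.5 × 10⁻ᴺ° = 110570/2 × 10⁻ᴺ m.
Need 0.5 × 110570 × 10⁻ᴺ ≤ 0.015 → 10⁻ᴺ ≤ 2.713e-07, so N ≥ 6.57.
At 6 places the error can reach 0.0553 m, but 7 places keeps it to 0.00553 m.

7 decimal places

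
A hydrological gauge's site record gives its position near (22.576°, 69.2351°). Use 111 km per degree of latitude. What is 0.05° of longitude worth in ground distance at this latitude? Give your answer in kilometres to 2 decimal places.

5.12 kilometres

0.05° of longitude at 22.576° is 0.05 × 111000 × cos 22.576° ≈ 0.05 × 102494 = 5124.71 m.
That is 5124.71 m = 5.1247 km.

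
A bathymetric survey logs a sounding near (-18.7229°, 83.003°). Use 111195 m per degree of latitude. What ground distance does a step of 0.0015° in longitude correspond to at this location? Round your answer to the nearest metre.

At 18.7229° a degree of longitude is 111195 × cos 18.7229° ≈ 105311 m, so 0.0015° corresponds to 157.966 m.

158 metres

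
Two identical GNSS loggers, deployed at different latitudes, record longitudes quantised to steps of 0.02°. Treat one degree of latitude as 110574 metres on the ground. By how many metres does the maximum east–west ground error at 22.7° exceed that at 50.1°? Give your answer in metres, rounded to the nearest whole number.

311 metres

With a 0.02° grid the true value lies within half a step, ±0.02°/2 = ±0.01°, of the stored one.
At 22.7°: 0.01° × 110574 × cos 22.7° = 0.01 × 110574 × 0.9225 ≈ 1020.1 m.
At 50.1°: 0.01° × 110574 × cos 50.1° = 0.01 × 110574 × 0.6414 ≈ 709.28 m.
So the lower-latitude error exceeds the higher by 1020.1 − 709.28 = 310.81 m.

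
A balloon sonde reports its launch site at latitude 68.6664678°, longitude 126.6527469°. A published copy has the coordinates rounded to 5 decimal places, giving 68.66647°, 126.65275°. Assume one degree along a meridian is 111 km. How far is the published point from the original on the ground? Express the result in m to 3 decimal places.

The latitude changed by -0.0000022° and the longitude by -0.0000031°.
N–S: -0.0000022° × 111000 m/° = -0.2442 m.
E–W at 68.6665°: -0.0000031° × 111000 × cos 68.6665° = -0.0000031 × 111000 × 0.3638 ≈ -0.125182 m.
Combined displacement = (0.2442² + 0.125182²)^½ ≈ 0.274416 m.

0.274 m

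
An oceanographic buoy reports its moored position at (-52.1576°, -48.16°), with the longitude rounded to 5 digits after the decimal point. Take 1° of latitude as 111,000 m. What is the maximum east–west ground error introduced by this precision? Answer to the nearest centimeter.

Rounding to 5 decimal places leaves the longitude within ±5e-06° of the true value.
One degree of longitude at 52.1576° is 111000 × cos 52.1576° ≈ 111000 × 0.6135 = 68097.6 m.
East–west error: 5e-06° × 68097.6 m/° ≈ 0.340488 m.
That is 0.340488 m = 34.049 cm.

34 centimeters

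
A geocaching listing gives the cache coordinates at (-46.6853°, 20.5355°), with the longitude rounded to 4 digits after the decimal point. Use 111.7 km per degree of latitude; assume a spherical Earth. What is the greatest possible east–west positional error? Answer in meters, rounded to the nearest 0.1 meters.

Rounding to 4 decimal places leaves the longitude within ±5e-05° of the true value.
Parallels shrink by cos φ, so at 46.6853° a degree of longitude is 111700 × 0.6860 ≈ 76626.8 m.
Maximum E–W displacement: 5e-05 × 76626.8 = 3.83134 m.

3.8 meters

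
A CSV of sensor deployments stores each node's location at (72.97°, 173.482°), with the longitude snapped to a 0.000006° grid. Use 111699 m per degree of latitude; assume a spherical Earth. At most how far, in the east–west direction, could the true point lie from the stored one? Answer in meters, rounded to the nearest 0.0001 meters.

0.0981 meters

With a 0.000006° grid the true value lies within half a step, ±0.000006°/2 = ±3e-06°, of the stored one.
At latitude 72.97° a degree of longitude spans 111699 m × cos 72.97° = 111699 × 0.2929 ≈ 32713.6 m.
East–west error: 3e-06° × 32713.6 m/° ≈ 0.0981407 m.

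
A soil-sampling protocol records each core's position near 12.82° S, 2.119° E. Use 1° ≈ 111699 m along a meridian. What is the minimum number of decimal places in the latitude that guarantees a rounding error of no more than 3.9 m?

5

One degree of latitude covers 111699 m.
N decimal places → at most half a unit in the last place, 0.5 × 10⁻ᴺ° = 111699/2 × 10⁻ᴺ m.
Need 0.5 × 111699 × 10⁻ᴺ ≤ 3.9 → 10⁻ᴺ ≤ 6.983e-05, so N ≥ 4.16.
So 5 decimal places suffice (0.558 m); 4 would allow up to 5.58 m.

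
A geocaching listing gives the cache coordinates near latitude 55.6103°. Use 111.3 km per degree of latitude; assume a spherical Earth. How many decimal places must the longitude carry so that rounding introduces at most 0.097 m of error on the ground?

At 55.6103° one degree of longitude covers 111300 × cos 55.6103° ≈ 111300 × 0.5648 ≈ 62864.3 m.
N decimal places → at most half a unit in the last place, 0.5 × 10⁻ᴺ° = 62864.3/2 × 10⁻ᴺ m.
Need 0.5 × 62864.3 × 10⁻ᴺ ≤ 0.097 → 10⁻ᴺ ≤ 3.086e-06, so N ≥ 5.51.
So 6 decimal places suffice (0.0314 m); 5 would allow up to 0.314 m.

6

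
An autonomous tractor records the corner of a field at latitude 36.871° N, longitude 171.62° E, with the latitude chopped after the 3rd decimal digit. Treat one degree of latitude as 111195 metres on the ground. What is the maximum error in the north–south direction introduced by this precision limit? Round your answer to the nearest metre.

111 metres

Truncating at 3 decimal places can drop up to a full unit in the last place, so the latitude may be off by as much as 0.001°.
So the N–S error is at most 0.001 × 111195 = 111.195 m.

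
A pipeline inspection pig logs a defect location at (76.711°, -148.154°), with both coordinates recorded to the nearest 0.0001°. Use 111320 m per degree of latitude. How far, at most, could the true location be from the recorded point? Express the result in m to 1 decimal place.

Rounding to 4 decimal places leaves each coordinate within ±5e-05° of the true value.
Latitude error → 5e-05 × 111320 = 5.566 m along the meridian.
E–W at 76.711°: 5e-05° × 111320 × cos 76.711° = 5e-05 × 111320 × 0.2299 ≈ 1.27942 m.
Combining orthogonally: (5.566² + 1.27942²)^½ ≈ 5.71115 m.

5.7 m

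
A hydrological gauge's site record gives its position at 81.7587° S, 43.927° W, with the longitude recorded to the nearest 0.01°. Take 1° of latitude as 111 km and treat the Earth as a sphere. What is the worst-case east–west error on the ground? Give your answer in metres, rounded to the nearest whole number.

80 metres

Rounding to 2 decimal places leaves the longitude within ±0.005° of the true value.
Parallels shrink by cos φ, so at 81.7587° a degree of longitude is 111000 × 0.1433 ≈ 15911 m.
So at most 0.005° × 15911 ≈ 79.555 m east–west.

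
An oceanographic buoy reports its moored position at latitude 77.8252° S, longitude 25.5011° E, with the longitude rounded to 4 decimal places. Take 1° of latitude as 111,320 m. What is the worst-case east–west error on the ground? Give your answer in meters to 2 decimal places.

Rounding to 4 decimal places leaves the longitude within ±5e-05° of the true value.
At latitude 77.8252° a degree of longitude spans 111320 m × cos 77.8252° = 111320 × 0.2109 ≈ 23476.8 m.
So at most 5e-05° × 23476.8 ≈ 1.17384 m east–west.

1.17 meters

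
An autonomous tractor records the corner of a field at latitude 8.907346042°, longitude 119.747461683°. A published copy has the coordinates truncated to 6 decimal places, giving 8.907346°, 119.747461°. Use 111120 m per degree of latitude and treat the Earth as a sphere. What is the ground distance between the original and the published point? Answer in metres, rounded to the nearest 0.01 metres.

0.08 metres

Δlat = 8.907346042 − 8.907346 = +0.000000042°; Δlon = 119.747461683 − 119.747461 = +0.000000683°.
North–south shift: 0.000000042 × 111120 = 0.00466704 m.
East–west at this latitude: 0.000000683° × 111120 × cos 8.90735° ≈ 0.000000683 × 109780 = 0.0749797 m.
Combined displacement = (0.00466704² + 0.0749797²)^½ ≈ 0.0751248 m.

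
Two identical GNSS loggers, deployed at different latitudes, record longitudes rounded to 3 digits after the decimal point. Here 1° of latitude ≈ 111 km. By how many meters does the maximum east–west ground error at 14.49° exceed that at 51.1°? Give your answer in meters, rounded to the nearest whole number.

19 meters

Rounding to 3 decimal places leaves the longitude within ±0.0005° of the true value.
At 14.49°: 0.0005° × 111000 × cos 14.49° = 0.0005 × 111000 × 0.9682 ≈ 53.735 m.
Error at 51.1° = 0.0005° × 111000 × cos 51.1° ≈ 55.5 × 0.6280 = 34.852 m.
Difference: 53.735 − 34.852 = 18.883 m.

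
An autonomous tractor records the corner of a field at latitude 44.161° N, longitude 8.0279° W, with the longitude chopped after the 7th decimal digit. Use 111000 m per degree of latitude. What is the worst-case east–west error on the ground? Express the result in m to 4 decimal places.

Truncating at 7 decimal places can drop up to a full unit in the last place, so the longitude may be off by as much as 1e-07°.
At latitude 44.161° a degree of longitude spans 111000 m × cos 44.161° = 111000 × 0.7174 ≈ 79629.7 m.
East–west error: 1e-07° × 79629.7 m/° ≈ 0.00796297 m.

0.0080 m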